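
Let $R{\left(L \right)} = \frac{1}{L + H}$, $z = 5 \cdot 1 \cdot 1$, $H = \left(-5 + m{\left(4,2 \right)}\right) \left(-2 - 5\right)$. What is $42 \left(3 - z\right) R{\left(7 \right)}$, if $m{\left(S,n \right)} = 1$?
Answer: $- \frac{12}{5} \approx -2.4$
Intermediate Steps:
$H = 28$ ($H = \left(-5 + 1\right) \left(-2 - 5\right) = \left(-4\right) \left(-7\right) = 28$)
$z = 5$ ($z = 5 \cdot 1 = 5$)
$R{\left(L \right)} = \frac{1}{28 + L}$ ($R{\left(L \right)} = \frac{1}{L + 28} = \frac{1}{28 + L}$)
$42 \left(3 - z\right) R{\left(7 \right)} = \frac{42 \left(3 - 5\right)}{28 + 7} = \frac{42 \left(3 - 5\right)}{35} = 42 \left(-2\right) \frac{1}{35} = \left(-84\right) \frac{1}{35} = - \frac{12}{5}$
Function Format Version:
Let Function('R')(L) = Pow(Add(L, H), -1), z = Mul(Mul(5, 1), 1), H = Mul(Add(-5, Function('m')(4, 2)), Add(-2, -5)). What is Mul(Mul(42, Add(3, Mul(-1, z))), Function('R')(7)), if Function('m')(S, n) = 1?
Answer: Rational(-12, 5) ≈ -2.4000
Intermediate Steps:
H = 28 (H = Mul(Add(-5, 1), Add(-2, -5)) = Mul(-4, -7) = 28)
z = 5 (z = Mul(5, 1) = 5)
Function('R')(L) = Pow(Add(28, L), -1) (Function('R')(L) = Pow(Add(L, 28), -1) = Pow(Add(28, L), -1))
Mul(Mul(42, Add(3, Mul(-1, z))), Function('R')(7)) = Mul(Mul(42, Add(3, Mul(-1, 5))), Pow(Add(28, 7), -1)) = Mul(Mul(42, Add(3, -5)), Pow(35, -1)) = Mul(Mul(42, -2), Rational(1, 35)) = Mul(-84, Rational(1, 35)) = Rational(-12, 5)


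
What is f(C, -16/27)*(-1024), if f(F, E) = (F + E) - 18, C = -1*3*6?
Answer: 1011712/27 ≈ 37471.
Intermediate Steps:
C = -18 (C = -3*6 = -18)
f(F, E) = -18 + E + F (f(F, E) = (E + F) - 18 = -18 + E + F)
f(C, -16/27)*(-1024) = (-18 - 16/27 - 18)*(-1024) = -988/27*(-1024) = 1011712/27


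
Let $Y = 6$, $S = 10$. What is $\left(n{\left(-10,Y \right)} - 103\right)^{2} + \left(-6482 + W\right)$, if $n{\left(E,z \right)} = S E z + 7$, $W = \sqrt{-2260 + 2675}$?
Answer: $477934 + \sqrt{415} \approx 4.7795 \cdot 10^{5}$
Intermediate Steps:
$W = \sqrt{415} \approx 20.372$
$n{\left(E,z \right)} = 7 + 10 E z$ ($n{\left(E,z \right)} = 10 E z + 7 = 7 + 10 E z$)
$\left(n{\left(-10,Y \right)} - 103\right)^{2} + \left(-6482 + W\right) = \left(\left(7 + 10 \left(-10\right) 6\right) - 103\right)^{2} - \left(6482 - \sqrt{415}\right) = \left(\left(7 - 600\right) - 103\right)^{2} - \left(6482 - \sqrt{415}\right) = \left(-593 - 103\right)^{2} - \left(6482 - \sqrt{415}\right) = \left(-696\right)^{2} - \left(6482 - \sqrt{415}\right) = 484416 - \left(6482 - \sqrt{415}\right) = 477934 + \sqrt{415}$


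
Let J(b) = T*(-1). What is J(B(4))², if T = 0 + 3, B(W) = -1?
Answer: 9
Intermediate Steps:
T = 3
J(b) = -3 (J(b) = 3*(-1) = -3)
J(B(4))² = (-3)² = 9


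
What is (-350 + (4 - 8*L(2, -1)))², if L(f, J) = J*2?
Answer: 108900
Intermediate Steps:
L(f, J) = 2*J
(-350 + (4 - 8*L(2, -1)))² = (-350 + (4 - 16*(-1)))² = (-350 + (4 - 8*(-2)))² = (-350 + (4 + 16))² = (-350 + 20)² = (-330)² = 108900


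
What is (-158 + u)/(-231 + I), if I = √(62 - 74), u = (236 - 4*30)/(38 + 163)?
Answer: 2436434/3575991 + 63284*I*√3/10727973 ≈ 0.68133 + 0.010217*I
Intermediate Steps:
u = 116/201 (u = (236 - 120)/201 = 116*(1/201) = 116/201 ≈ 0.57711)
I = 2*I*√3 (I = √(-12) = 2*I*√3 ≈ 3.4641*I)
(-158 + u)/(-231 + I) = (-158 + 116/201)/(-231 + 2*I*√3) = -31642/(201*(-231 + 2*I*√3))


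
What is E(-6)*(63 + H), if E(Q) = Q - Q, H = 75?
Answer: 0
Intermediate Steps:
E(Q) = 0
E(-6)*(63 + H) = 0*(63 + 75) = 0*138 = 0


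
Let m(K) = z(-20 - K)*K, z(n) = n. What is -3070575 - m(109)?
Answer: -3056514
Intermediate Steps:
m(K) = K*(-20 - K) (m(K) = (-20 - K)*K = K*(-20 - K))
-3070575 - m(109) = -3070575 - (-1)*109*(20 + 109) = -3070575 - (-1)*109*129 = -3070575 - 1*(-14061) = -3070575 + 14061 = -3056514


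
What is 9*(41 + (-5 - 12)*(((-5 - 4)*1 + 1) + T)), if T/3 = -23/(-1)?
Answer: -8964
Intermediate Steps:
T = 69 (T = 3*(-23/(-1)) = 3*(-23*(-1)) = 3*23 = 69)
9*(41 + (-5 - 12)*(((-5 - 4)*1 + 1) + T)) = 9*(41 + (-5 - 12)*(((-5 - 4)*1 + 1) + 69)) = 9*(41 - 17*((-9*1 + 1) + 69)) = 9*(41 - 17*((-9 + 1) + 69)) = 9*(41 - 17*(-8 + 69)) = 9*(41 - 17*61) = 9*(41 - 1037) = 9*(-996) = -8964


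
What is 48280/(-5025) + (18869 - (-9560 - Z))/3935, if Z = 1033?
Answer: -335482/158187 ≈ -2.1208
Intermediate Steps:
48280/(-5025) + (18869 - (-9560 - Z))/3935 = 48280/(-5025) + (18869 - (-9560 - 1*1033))/3935 = 48280*(-1/5025) + (18869 - (-9560 - 1033))*(1/3935) = -9656/1005 + (18869 - 1*(-10593))*(1/3935) = -9656/1005 + (18869 + 10593)*(1/3935) = -9656/1005 + 29462*(1/3935) = -9656/1005 + 29462/3935 = -335482/158187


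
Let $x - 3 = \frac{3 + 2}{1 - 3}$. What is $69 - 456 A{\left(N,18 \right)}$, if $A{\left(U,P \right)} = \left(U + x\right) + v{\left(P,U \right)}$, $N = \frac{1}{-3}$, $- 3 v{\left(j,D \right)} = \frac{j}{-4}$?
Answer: $-691$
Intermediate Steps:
$v{\left(j,D \right)} = \frac{j}{12}$ ($v{\left(j,D \right)} = - \frac{j \frac{1}{-4}}{3} = - \frac{j \left(- \frac{1}{4}\right)}{3} = - \frac{\left(- \frac{1}{4}\right) j}{3} = \frac{j}{12}$)
$x = \frac{1}{2}$ ($x = 3 + \frac{3 + 2}{1 - 3} = 3 + \frac{5}{-2} = 3 + 5 \left(- \frac{1}{2}\right) = 3 - \frac{5}{2} = \frac{1}{2} \approx 0.5$)
$N = - \frac{1}{3} \approx -0.33333$
$A{\left(U,P \right)} = \frac{1}{2} + U + \frac{P}{12}$ ($A{\left(U,P \right)} = \left(U + \frac{1}{2}\right) + \frac{P}{12} = \left(\frac{1}{2} + U\right) + \frac{P}{12} = \frac{1}{2} + U + \frac{P}{12}$)
$69 - 456 A{\left(N,18 \right)} = 69 - 456 \left(\frac{1}{2} - \frac{1}{3} + \frac{1}{12} \cdot 18\right) = 69 - 456 \left(\frac{1}{2} - \frac{1}{3} + \frac{3}{2}\right) = 69 - 760 = -691$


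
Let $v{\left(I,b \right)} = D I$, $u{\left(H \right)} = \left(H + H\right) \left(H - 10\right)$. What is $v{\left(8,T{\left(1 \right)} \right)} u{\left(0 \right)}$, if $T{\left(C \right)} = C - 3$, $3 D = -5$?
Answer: $0$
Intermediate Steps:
$D = - \frac{5}{3}$ ($D = \frac{1}{3} \left(-5\right) = - \frac{5}{3} \approx -1.6667$)
$T{\left(C \right)} = -3 + C$
$u{\left(H \right)} = 2 H \left(-10 + H\right)$
$v{\left(I,b \right)} = - \frac{5 I}{3}$
$v{\left(8,T{\left(1 \right)} \right)} u{\left(0 \right)} = \left(- \frac{5}{3}\right) 8 \cdot 2 \cdot 0 \left(-10 + 0\right) = - \frac{40 \cdot 2 \cdot 0 \left(-10\right)}{3} = \left(- \frac{40}{3}\right) 0 = 0$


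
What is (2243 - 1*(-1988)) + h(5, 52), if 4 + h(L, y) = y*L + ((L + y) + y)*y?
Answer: 10155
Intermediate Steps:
h(L, y) = -4 + L*y + y*(L + 2*y) (h(L, y) = -4 + (y*L + ((L + y) + y)*y) = -4 + (L*y + (L + 2*y)*y) = -4 + (L*y + y*(L + 2*y)) = -4 + L*y + y*(L + 2*y))
(2243 - 1*(-1988)) + h(5, 52) = (2243 - 1*(-1988)) + (-4 + 2*52² + 2*5*52) = (2243 + 1988) + (-4 + 2*2704 + 520) = 4231 + (-4 + 5408 + 520) = 4231 + 5924 = 10155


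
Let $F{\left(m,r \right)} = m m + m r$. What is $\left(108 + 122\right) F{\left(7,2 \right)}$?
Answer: $14490$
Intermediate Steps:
$F{\left(m,r \right)} = m^{2} + m r$
$\left(108 + 122\right) F{\left(7,2 \right)} = \left(108 + 122\right) 7 \left(7 + 2\right) = 230 \cdot 7 \cdot 9 = 230 \cdot 63 = 14490$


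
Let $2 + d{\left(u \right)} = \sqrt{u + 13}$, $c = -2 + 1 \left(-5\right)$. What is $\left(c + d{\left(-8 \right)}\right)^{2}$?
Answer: $\left(9 - \sqrt{5}\right)^{2} \approx 45.751$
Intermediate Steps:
$c = -7$ ($c = -2 - 5 = -7$)
$d{\left(u \right)} = -2 + \sqrt{13 + u}$ ($d{\left(u \right)} = -2 + \sqrt{u + 13} = -2 + \sqrt{13 + u}$)
$\left(c + d{\left(-8 \right)}\right)^{2} = \left(-7 - \left(2 - \sqrt{13 - 8}\right)\right)^{2} = \left(-7 - \left(2 - \sqrt{5}\right)\right)^{2} = \left(-9 + \sqrt{5}\right)^{2}$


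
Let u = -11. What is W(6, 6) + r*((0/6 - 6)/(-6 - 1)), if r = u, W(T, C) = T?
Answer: -24/7 ≈ -3.4286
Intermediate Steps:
r = -11
W(6, 6) + r*((0/6 - 6)/(-6 - 1)) = 6 - 11*(0/6 - 6)/(-6 - 1) = 6 - 11*(0*(1/6) - 6)/(-7) = 6 - 11*(0 - 6)*(-1)/7 = 6 - (-66)*(-1)/7 = 6 - 11*6/7 = 6 - 66/7 = -24/7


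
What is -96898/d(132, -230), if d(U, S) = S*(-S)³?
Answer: 48449/1399205000 ≈ 3.4626e-5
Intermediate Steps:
d(U, S) = -S⁴ (d(U, S) = S*(-S³) = -S⁴)
-96898/d(132, -230) = -96898/((-1*(-230)⁴)) = -96898/((-1*2798410000)) = -96898/(-2798410000) = -96898*(-1/2798410000) = 48449/1399205000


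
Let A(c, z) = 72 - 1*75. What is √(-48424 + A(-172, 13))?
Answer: I*√48427 ≈ 220.06*I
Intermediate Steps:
A(c, z) = -3 (A(c, z) = 72 - 75 = -3)
√(-48424 + A(-172, 13)) = √(-48424 - 3) = √(-48427) = I*√48427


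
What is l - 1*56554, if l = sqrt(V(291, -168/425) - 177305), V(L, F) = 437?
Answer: -56554 + 102*I*sqrt(17) ≈ -56554.0 + 420.56*I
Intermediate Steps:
l = 102*I*sqrt(17) (l = sqrt(437 - 177305) = sqrt(-176868) = 102*I*sqrt(17) ≈ 420.56*I)
l - 1*56554 = 102*I*sqrt(17) - 1*56554 = 102*I*sqrt(17) - 56554 = -56554 + 102*I*sqrt(17)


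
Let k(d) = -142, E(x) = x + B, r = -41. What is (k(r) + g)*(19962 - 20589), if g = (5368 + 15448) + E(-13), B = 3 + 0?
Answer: -12956328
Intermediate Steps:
B = 3
E(x) = 3 + x (E(x) = x + 3 = 3 + x)
g = 20806 (g = (5368 + 15448) + (3 - 13) = 20816 - 10 = 20806)
(k(r) + g)*(19962 - 20589) = (-142 + 20806)*(19962 - 20589) = 20664*(-627) = -12956328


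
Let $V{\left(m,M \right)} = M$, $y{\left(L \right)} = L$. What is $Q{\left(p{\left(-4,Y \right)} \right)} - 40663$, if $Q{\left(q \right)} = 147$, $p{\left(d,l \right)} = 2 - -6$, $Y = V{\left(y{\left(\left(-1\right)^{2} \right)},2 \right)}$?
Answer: $-40516$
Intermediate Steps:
$Y = 2$
$p{\left(d,l \right)} = 8$ ($p{\left(d,l \right)} = 2 + 6 = 8$)
$Q{\left(p{\left(-4,Y \right)} \right)} - 40663 = 147 - 40663 = -40516$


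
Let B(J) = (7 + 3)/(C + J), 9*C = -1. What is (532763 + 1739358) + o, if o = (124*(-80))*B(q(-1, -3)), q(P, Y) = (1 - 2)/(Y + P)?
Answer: 1557881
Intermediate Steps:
C = -⅑ (C = (⅑)*(-1) = -⅑ ≈ -0.11111)
q(P, Y) = -1/(P + Y)
B(J) = 10/(-⅑ + J) (B(J) = (7 + 3)/(-⅑ + J) = 10/(-⅑ + J))
o = -714240 (o = (124*(-80))*(90/(-1 + 9*(-1/(-1 - 3)))) = -892800/(-1 + 9*(-1/(-4))) = -892800/(-1 + 9*(-1*(-¼))) = -892800/(-1 + 9*(¼)) = -892800/(-1 + 9/4) = -892800/5/4 = -892800*4/5 = -9920*72 = -714240)
(532763 + 1739358) + o = (532763 + 1739358) - 714240 = 2272121 - 714240 = 1557881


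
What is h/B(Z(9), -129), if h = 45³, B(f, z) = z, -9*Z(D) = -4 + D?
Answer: -30375/43 ≈ -706.40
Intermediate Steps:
Z(D) = 4/9 - D/9 (Z(D) = -(-4 + D)/9 = 4/9 - D/9)
h = 91125
h/B(Z(9), -129) = 91125/(-129) = 91125*(-1/129) = -30375/43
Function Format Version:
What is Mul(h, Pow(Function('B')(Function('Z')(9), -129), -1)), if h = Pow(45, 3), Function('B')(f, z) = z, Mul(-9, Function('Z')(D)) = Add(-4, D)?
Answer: Rational(-30375, 43) ≈ -706.40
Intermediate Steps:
Function('Z')(D) = Add(Rational(4, 9), Mul(Rational(-1, 9), D)) (Function('Z')(D) = Mul(Rational(-1, 9), Add(-4, D)) = Add(Rational(4, 9), Mul(Rational(-1, 9), D)))
h = 91125
Mul(h, Pow(Function('B')(Function('Z')(9), -129), -1)) = Mul(91125, Pow(-129, -1)) = Mul(91125, Rational(-1, 129)) = Rational(-30375, 43)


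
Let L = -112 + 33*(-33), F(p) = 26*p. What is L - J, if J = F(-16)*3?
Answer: 47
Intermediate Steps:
J = -1248 (J = (26*(-16))*3 = -416*3 = -1248)
L = -1201 (L = -112 - 1089 = -1201)
L - J = -1201 - 1*(-1248) = -1201 + 1248 = 47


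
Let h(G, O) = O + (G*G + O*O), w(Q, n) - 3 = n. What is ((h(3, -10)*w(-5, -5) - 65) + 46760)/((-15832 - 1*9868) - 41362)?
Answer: -15499/22354 ≈ -0.69334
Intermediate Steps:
w(Q, n) = 3 + n
h(G, O) = O + G**2 + O**2 (h(G, O) = O + (G**2 + O**2) = O + G**2 + O**2)
((h(3, -10)*w(-5, -5) - 65) + 46760)/((-15832 - 1*9868) - 41362) = (((-10 + 3**2 + (-10)**2)*(3 - 5) - 65) + 46760)/((-15832 - 1*9868) - 41362) = (((-10 + 9 + 100)*(-2) - 65) + 46760)/((-15832 - 9868) - 41362) = ((99*(-2) - 65) + 46760)/(-25700 - 41362) = ((-198 - 65) + 46760)/(-67062) = (-263 + 46760)*(-1/67062) = 46497*(-1/67062) = -15499/22354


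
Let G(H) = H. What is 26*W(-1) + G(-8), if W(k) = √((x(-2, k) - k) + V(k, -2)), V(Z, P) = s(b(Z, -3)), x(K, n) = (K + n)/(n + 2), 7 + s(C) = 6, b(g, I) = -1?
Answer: -8 + 26*I*√3 ≈ -8.0 + 45.033*I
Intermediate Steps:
s(C) = -1 (s(C) = -7 + 6 = -1)
x(K, n) = (K + n)/(2 + n)
V(Z, P) = -1
W(k) = √(-1 - k + (-2 + k)/(2 + k)) (W(k) = √(((-2 + k)/(2 + k) - k) - 1) = √((-k + (-2 + k)/(2 + k)) - 1) = √(-1 - k + (-2 + k)/(2 + k)))
26*W(-1) + G(-8) = 26*√((-4 - 1*(-1)² - 2*(-1))/(2 - 1)) - 8 = 26*√((-4 - 1*1 + 2)/1) - 8 = 26*√(1*(-4 - 1 + 2)) - 8 = 26*√(1*(-3)) - 8 = 26*√(-3) - 8 = 26*(I*√3) - 8 = 26*I*√3 - 8 = -8 + 26*I*√3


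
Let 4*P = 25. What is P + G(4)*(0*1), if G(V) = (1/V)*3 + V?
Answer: 25/4 ≈ 6.2500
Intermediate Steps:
P = 25/4 (P = (¼)*25 = 25/4 ≈ 6.2500)
G(V) = V + 3/V (G(V) = 3/V + V = V + 3/V)
P + G(4)*(0*1) = 25/4 + (4 + 3/4)*(0*1) = 25/4 + (4 + 3*(¼))*0 = 25/4 + (4 + ¾)*0 = 25/4 + (19/4)*0 = 25/4 + 0 = 25/4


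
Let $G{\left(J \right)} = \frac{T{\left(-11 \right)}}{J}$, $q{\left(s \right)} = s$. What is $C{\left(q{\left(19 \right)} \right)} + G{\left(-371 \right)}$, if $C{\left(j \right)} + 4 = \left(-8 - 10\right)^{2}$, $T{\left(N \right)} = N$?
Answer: $\frac{118731}{371} \approx 320.03$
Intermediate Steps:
$C{\left(j \right)} = 320$ ($C{\left(j \right)} = -4 + \left(-8 - 10\right)^{2} = -4 + \left(-18\right)^{2} = -4 + 324 = 320$)
$G{\left(J \right)} = - \frac{11}{J}$
$C{\left(q{\left(19 \right)} \right)} + G{\left(-371 \right)} = 320 - \frac{11}{-371} = 320 - - \frac{11}{371} = 320 + \frac{11}{371} = \frac{118731}{371}$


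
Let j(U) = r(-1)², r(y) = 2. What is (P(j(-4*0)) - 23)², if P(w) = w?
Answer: 361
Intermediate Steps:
j(U) = 4 (j(U) = 2² = 4)
(P(j(-4*0)) - 23)² = (4 - 23)² = (-19)² = 361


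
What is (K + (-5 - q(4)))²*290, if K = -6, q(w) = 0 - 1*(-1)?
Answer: 41760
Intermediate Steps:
q(w) = 1 (q(w) = 0 + 1 = 1)
(K + (-5 - q(4)))²*290 = (-6 + (-5 - 1*1))²*290 = (-6 + (-5 - 1))²*290 = (-6 - 6)²*290 = (-12)²*290 = 144*290 = 41760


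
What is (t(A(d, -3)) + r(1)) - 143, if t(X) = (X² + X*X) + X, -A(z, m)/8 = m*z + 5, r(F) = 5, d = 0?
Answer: 3022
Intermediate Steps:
A(z, m) = -40 - 8*m*z (A(z, m) = -8*(m*z + 5) = -8*(5 + m*z) = -40 - 8*m*z)
t(X) = X + 2*X² (t(X) = (X² + X²) + X = 2*X² + X = X + 2*X²)
(t(A(d, -3)) + r(1)) - 143 = ((-40 - 8*(-3)*0)*(1 + 2*(-40 - 8*(-3)*0)) + 5) - 143 = ((-40 + 0)*(1 + 2*(-40 + 0)) + 5) - 143 = (-40*(1 + 2*(-40)) + 5) - 143 = (-40*(1 - 80) + 5) - 143 = (-40*(-79) + 5) - 143 = (3160 + 5) - 143 = 3165 - 143 = 3022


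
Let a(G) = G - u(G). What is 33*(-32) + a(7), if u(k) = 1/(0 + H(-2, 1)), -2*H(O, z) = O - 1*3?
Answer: -5247/5 ≈ -1049.4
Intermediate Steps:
H(O, z) = 3/2 - O/2 (H(O, z) = -(O - 1*3)/2 = -(O - 3)/2 = -(-3 + O)/2 = 3/2 - O/2)
u(k) = ⅖ (u(k) = 1/(0 + (3/2 - ½*(-2))) = 1/(0 + (3/2 + 1)) = 1/(0 + 5/2) = 1/(5/2) = ⅖)
a(G) = -⅖ + G (a(G) = G - 1*⅖ = G - ⅖ = -⅖ + G)
33*(-32) + a(7) = 33*(-32) + (-⅖ + 7) = -1056 + 33/5 = -5247/5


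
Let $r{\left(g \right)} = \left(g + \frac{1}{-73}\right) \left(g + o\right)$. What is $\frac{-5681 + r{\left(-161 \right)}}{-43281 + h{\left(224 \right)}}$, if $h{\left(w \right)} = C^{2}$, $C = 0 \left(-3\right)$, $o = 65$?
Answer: $- \frac{101953}{451359} \approx -0.22588$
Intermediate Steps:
$C = 0$
$r{\left(g \right)} = \left(65 + g\right) \left(- \frac{1}{73} + g\right)$ ($r{\left(g \right)} = \left(g + \frac{1}{-73}\right) \left(g + 65\right) = \left(g - \frac{1}{73}\right) \left(65 + g\right) = \left(- \frac{1}{73} + g\right) \left(65 + g\right) = \left(65 + g\right) \left(- \frac{1}{73} + g\right)$)
$h{\left(w \right)} = 0$ ($h{\left(w \right)} = 0^{2} = 0$)
$\frac{-5681 + r{\left(-161 \right)}}{-43281 + h{\left(224 \right)}} = \frac{-5681 + \left(- \frac{65}{73} + \left(-161\right)^{2} + \frac{4744}{73} \left(-161\right)\right)}{-43281 + 0} = \frac{-5681 - - \frac{1128384}{73}}{-43281} = \left(-5681 + \frac{1128384}{73}\right) \left(- \frac{1}{43281}\right) = \frac{713671}{73} \left(- \frac{1}{43281}\right) = - \frac{101953}{451359}$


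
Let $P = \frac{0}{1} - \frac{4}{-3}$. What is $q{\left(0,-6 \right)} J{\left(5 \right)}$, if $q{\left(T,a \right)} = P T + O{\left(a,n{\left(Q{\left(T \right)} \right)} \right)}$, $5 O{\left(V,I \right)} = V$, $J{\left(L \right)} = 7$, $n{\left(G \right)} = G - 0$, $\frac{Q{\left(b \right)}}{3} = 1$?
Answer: $- \frac{42}{5} \approx -8.4$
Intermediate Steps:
$Q{\left(b \right)} = 3$ ($Q{\left(b \right)} = 3 \cdot 1 = 3$)
$n{\left(G \right)} = G$ ($n{\left(G \right)} = G + 0 = G$)
$O{\left(V,I \right)} = \frac{V}{5}$
$P = \frac{4}{3}$ ($P = 0 \cdot 1 - - \frac{4}{3} = 0 + \frac{4}{3} = \frac{4}{3} \approx 1.3333$)
$q{\left(T,a \right)} = \frac{a}{5} + \frac{4 T}{3}$ ($q{\left(T,a \right)} = \frac{4 T}{3} + \frac{a}{5} = \frac{a}{5} + \frac{4 T}{3}$)
$q{\left(0,-6 \right)} J{\left(5 \right)} = \left(\frac{1}{5} \left(-6\right) + \frac{4}{3} \cdot 0\right) 7 = \left(- \frac{6}{5} + 0\right) 7 = \left(- \frac{6}{5}\right) 7 = - \frac{42}{5}$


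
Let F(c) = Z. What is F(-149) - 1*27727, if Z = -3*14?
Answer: -27769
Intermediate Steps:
Z = -42
F(c) = -42
F(-149) - 1*27727 = -42 - 1*27727 = -42 - 27727 = -27769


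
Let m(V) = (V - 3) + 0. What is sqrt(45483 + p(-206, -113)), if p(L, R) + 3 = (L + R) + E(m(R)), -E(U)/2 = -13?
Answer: sqrt(45187) ≈ 212.57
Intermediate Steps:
m(V) = -3 + V (m(V) = (-3 + V) + 0 = -3 + V)
E(U) = 26 (E(U) = -2*(-13) = 26)
p(L, R) = 23 + L + R (p(L, R) = -3 + ((L + R) + 26) = -3 + (26 + L + R) = 23 + L + R)
sqrt(45483 + p(-206, -113)) = sqrt(45483 + (23 - 206 - 113)) = sqrt(45483 - 296) = sqrt(45187)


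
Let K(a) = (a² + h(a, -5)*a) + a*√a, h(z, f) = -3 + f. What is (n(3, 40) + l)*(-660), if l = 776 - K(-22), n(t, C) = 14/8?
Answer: -77715 - 14520*I*√22 ≈ -77715.0 - 68105.0*I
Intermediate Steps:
n(t, C) = 7/4 (n(t, C) = 14*(⅛) = 7/4)
K(a) = a² + a^(3/2) - 8*a (K(a) = (a² + (-3 - 5)*a) + a*√a = (a² - 8*a) + a^(3/2) = a² + a^(3/2) - 8*a)
l = 116 + 22*I*√22 (l = 776 - ((-22)² + (-22)^(3/2) - 8*(-22)) = 776 - (484 - 22*I*√22 + 176) = 776 - (660 - 22*I*√22) = 776 + (-660 + 22*I*√22) = 116 + 22*I*√22 ≈ 116.0 + 103.19*I)
(n(3, 40) + l)*(-660) = (7/4 + (116 + 22*I*√22))*(-660) = (471/4 + 22*I*√22)*(-660) = -77715 - 14520*I*√22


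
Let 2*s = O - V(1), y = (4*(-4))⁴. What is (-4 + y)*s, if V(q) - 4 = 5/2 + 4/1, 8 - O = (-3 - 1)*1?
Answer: 49149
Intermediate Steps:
O = 12 (O = 8 - (-3 - 1) = 8 - (-4) = 8 - 1*(-4) = 8 + 4 = 12)
y = 65536 (y = (-16)⁴ = 65536)
V(q) = 21/2 (V(q) = 4 + (5/2 + 4/1) = 4 + (5*(½) + 4*1) = 4 + (5/2 + 4) = 4 + 13/2 = 21/2)
s = ¾ (s = (12 - 1*21/2)/2 = (12 - 21/2)/2 = (½)*(3/2) = ¾ ≈ 0.75000)
(-4 + y)*s = (-4 + 65536)*(¾) = 65532*(¾) = 49149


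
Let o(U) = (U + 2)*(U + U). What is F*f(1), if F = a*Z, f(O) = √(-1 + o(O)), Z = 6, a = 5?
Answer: 30*√5 ≈ 67.082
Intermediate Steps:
o(U) = 2*U*(2 + U) (o(U) = (2 + U)*(2*U) = 2*U*(2 + U))
f(O) = √(-1 + 2*O*(2 + O))
F = 30 (F = 5*6 = 30)
F*f(1) = 30*√(-1 + 2*1*(2 + 1)) = 30*√(-1 + 2*1*3) = 30*√(-1 + 6) = 30*√5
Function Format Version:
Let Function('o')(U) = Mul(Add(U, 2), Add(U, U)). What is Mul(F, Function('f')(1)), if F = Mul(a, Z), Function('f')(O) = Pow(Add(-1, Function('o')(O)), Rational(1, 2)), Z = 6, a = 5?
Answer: Mul(30, Pow(5, Rational(1, 2))) ≈ 67.082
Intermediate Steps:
Function('o')(U) = Mul(2, U, Add(2, U)) (Function('o')(U) = Mul(Add(2, U), Mul(2, U)) = Mul(2, U, Add(2, U)))
Function('f')(O) = Pow(Add(-1, Mul(2, O, Add(2, O))), Rational(1, 2))
F = 30 (F = Mul(5, 6) = 30)
Mul(F, Function('f')(1)) = Mul(30, Pow(Add(-1, Mul(2, 1, Add(2, 1))), Rational(1, 2))) = Mul(30, Pow(Add(-1, Mul(2, 1, 3)), Rational(1, 2))) = Mul(30, Pow(Add(-1, 6), Rational(1, 2))) = Mul(30, Pow(5, Rational(1, 2)))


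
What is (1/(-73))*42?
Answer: -42/73 ≈ -0.57534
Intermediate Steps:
(1/(-73))*42 = (1*(-1/73))*42 = -1/73*42 = -42/73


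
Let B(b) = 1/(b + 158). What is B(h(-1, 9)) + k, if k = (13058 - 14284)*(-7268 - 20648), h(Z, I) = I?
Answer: 5715577673/167 ≈ 3.4225e+7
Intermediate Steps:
B(b) = 1/(158 + b)
k = 34225016 (k = -1226*(-27916) = 34225016)
B(h(-1, 9)) + k = 1/(158 + 9) + 34225016 = 1/167 + 34225016 = 5715577673/167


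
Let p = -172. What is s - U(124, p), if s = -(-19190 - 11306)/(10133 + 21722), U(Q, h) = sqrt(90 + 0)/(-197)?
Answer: 30496/31855 + 3*sqrt(10)/197 ≈ 1.0055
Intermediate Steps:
U(Q, h) = -3*sqrt(10)/197 (U(Q, h) = sqrt(90)*(-1/197) = (3*sqrt(10))*(-1/197) = -3*sqrt(10)/197)
s = 30496/31855 (s = -(-30496)/31855 = -1*(-30496/31855) = 30496/31855 ≈ 0.95734)
s - U(124, p) = 30496/31855 - (-3)*sqrt(10)/197 = 30496/31855 + 3*sqrt(10)/197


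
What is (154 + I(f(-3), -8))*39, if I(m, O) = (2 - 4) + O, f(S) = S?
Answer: 5616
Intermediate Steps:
I(m, O) = -2 + O
(154 + I(f(-3), -8))*39 = (154 + (-2 - 8))*39 = (154 - 10)*39 = 144*39 = 5616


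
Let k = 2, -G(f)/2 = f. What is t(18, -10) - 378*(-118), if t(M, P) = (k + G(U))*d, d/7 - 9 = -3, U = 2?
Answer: 44520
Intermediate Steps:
G(f) = -2*f
d = 42 (d = 63 + 7*(-3) = 63 - 21 = 42)
t(M, P) = -84 (t(M, P) = (2 - 2*2)*42 = (2 - 4)*42 = -2*42 = -84)
t(18, -10) - 378*(-118) = -84 - 378*(-118) = -84 + 44604 = 44520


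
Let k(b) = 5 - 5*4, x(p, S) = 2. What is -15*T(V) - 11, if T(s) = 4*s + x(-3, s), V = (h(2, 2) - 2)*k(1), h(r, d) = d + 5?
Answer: 4459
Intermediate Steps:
k(b) = -15 (k(b) = 5 - 20 = -15)
h(r, d) = 5 + d
V = -75 (V = ((5 + 2) - 2)*(-15) = (7 - 2)*(-15) = 5*(-15) = -75)
T(s) = 2 + 4*s (T(s) = 4*s + 2 = 2 + 4*s)
-15*T(V) - 11 = -15*(2 + 4*(-75)) - 11 = -15*(2 - 300) - 11 = -15*(-298) - 11 = 4470 - 11 = 4459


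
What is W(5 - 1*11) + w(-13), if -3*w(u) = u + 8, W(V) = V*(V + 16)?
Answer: -175/3 ≈ -58.333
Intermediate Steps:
W(V) = V*(16 + V)
w(u) = -8/3 - u/3 (w(u) = -(u + 8)/3 = -(8 + u)/3 = -8/3 - u/3)
W(5 - 1*11) + w(-13) = (5 - 1*11)*(16 + (5 - 1*11)) + (-8/3 - ⅓*(-13)) = (5 - 11)*(16 + (5 - 11)) + (-8/3 + 13/3) = -6*(16 - 6) + 5/3 = -6*10 + 5/3 = -60 + 5/3 = -175/3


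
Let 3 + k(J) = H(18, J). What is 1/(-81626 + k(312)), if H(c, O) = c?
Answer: -1/81611 ≈ -1.2253e-5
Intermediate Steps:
k(J) = 15 (k(J) = -3 + 18 = 15)
1/(-81626 + k(312)) = 1/(-81626 + 15) = 1/(-81611) = -1/81611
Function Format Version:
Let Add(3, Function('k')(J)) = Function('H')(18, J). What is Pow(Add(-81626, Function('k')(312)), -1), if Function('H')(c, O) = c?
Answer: Rational(-1, 81611) ≈ -1.2253e-5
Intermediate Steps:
Function('k')(J) = 15 (Function('k')(J) = Add(-3, 18) = 15)
Pow(Add(-81626, Function('k')(312)), -1) = Pow(Add(-81626, 15), -1) = Pow(-81611, -1) = Rational(-1, 81611)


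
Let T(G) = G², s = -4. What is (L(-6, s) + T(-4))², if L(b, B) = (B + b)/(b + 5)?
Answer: 676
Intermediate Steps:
L(b, B) = (B + b)/(5 + b)
(L(-6, s) + T(-4))² = ((-4 - 6)/(5 - 6) + (-4)²)² = (-10/(-1) + 16)² = (-1*(-10) + 16)² = (10 + 16)² = 26² = 676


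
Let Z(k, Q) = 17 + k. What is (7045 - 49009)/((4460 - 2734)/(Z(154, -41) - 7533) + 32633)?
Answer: -77234742/60060605 ≈ -1.2859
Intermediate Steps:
(7045 - 49009)/((4460 - 2734)/(Z(154, -41) - 7533) + 32633) = (7045 - 49009)/((4460 - 2734)/((17 + 154) - 7533) + 32633) = -41964/(1726/(171 - 7533) + 32633) = -41964/(1726/(-7362) + 32633) = -41964/(1726*(-1/7362) + 32633) = -41964/(-863/3681 + 32633) = -41964/120121210/3681 = -41964*3681/120121210 = -77234742/60060605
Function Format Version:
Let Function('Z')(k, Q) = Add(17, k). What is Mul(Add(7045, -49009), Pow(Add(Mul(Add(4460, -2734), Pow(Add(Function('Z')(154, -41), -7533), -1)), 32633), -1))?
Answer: Rational(-77234742, 60060605) ≈ -1.2859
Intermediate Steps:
Mul(Add(7045, -49009), Pow(Add(Mul(Add(4460, -2734), Pow(Add(Function('Z')(154, -41), -7533), -1)), 32633), -1)) = Mul(Add(7045, -49009), Pow(Add(Mul(Add(4460, -2734), Pow(Add(Add(17, 154), -7533), -1)), 32633), -1)) = Mul(-41964, Pow(Add(Mul(1726, Pow(Add(171, -7533), -1)), 32633), -1)) = Mul(-41964, Pow(Add(Mul(1726, Pow(-7362, -1)), 32633), -1)) = Mul(-41964, Pow(Add(Mul(1726, Rational(-1, 7362)), 32633), -1)) = Mul(-41964, Pow(Add(Rational(-863, 3681), 32633), -1)) = Mul(-41964, Pow(Rational(120121210, 3681), -1)) = Mul(-41964, Rational(3681, 120121210)) = Rational(-77234742, 60060605)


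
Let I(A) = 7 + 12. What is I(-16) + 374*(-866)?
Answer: -323865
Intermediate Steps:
I(A) = 19
I(-16) + 374*(-866) = 19 + 374*(-866) = 19 - 323884 = -323865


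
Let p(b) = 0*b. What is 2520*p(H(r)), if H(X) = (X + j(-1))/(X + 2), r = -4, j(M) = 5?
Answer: 0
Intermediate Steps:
H(X) = (5 + X)/(2 + X) (H(X) = (X + 5)/(X + 2) = (5 + X)/(2 + X))
p(b) = 0
2520*p(H(r)) = 2520*0 = 0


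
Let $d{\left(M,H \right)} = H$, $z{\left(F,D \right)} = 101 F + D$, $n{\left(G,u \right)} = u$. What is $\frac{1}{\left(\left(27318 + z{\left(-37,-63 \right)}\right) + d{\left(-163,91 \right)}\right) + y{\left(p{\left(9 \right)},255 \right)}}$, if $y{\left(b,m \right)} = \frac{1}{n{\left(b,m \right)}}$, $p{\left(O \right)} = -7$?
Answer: $\frac{255}{6020296} \approx 4.2357 \cdot 10^{-5}$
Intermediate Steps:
$z{\left(F,D \right)} = D + 101 F$
$y{\left(b,m \right)} = \frac{1}{m}$
$\frac{1}{\left(\left(27318 + z{\left(-37,-63 \right)}\right) + d{\left(-163,91 \right)}\right) + y{\left(p{\left(9 \right)},255 \right)}} = \frac{1}{\left(\left(27318 + \left(-63 + 101 \left(-37\right)\right)\right) + 91\right) + \frac{1}{255}} = \frac{1}{\left(\left(27318 - 3800\right) + 91\right) + \frac{1}{255}} = \frac{1}{\left(23518 + 91\right) + \frac{1}{255}} = \frac{1}{23609 + \frac{1}{255}} = \frac{1}{\frac{6020296}{255}} = \frac{255}{6020296}$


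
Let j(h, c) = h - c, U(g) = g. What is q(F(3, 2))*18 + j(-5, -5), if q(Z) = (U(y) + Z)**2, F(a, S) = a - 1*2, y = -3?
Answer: 72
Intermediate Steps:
F(a, S) = -2 + a (F(a, S) = a - 2 = -2 + a)
q(Z) = (-3 + Z)**2
q(F(3, 2))*18 + j(-5, -5) = (-3 + (-2 + 3))**2*18 + (-5 - 1*(-5)) = (-3 + 1)**2*18 + (-5 + 5) = (-2)**2*18 + 0 = 4*18 + 0 = 72 + 0 = 72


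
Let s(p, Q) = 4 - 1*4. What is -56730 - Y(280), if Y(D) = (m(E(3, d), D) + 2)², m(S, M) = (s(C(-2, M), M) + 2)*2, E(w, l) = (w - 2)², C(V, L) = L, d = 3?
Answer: -56766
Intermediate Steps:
s(p, Q) = 0 (s(p, Q) = 4 - 4 = 0)
E(w, l) = (-2 + w)²
m(S, M) = 4 (m(S, M) = (0 + 2)*2 = 2*2 = 4)
Y(D) = 36 (Y(D) = (4 + 2)² = 6² = 36)
-56730 - Y(280) = -56730 - 1*36 = -56730 - 36 = -56766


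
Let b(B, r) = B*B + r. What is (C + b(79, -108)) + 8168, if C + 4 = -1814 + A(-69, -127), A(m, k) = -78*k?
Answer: 22389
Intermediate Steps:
b(B, r) = r + B² (b(B, r) = B² + r = r + B²)
C = 8088 (C = -4 + (-1814 - 78*(-127)) = -4 + (-1814 + 9906) = -4 + 8092 = 8088)
(C + b(79, -108)) + 8168 = (8088 + (-108 + 79²)) + 8168 = (8088 + (-108 + 6241)) + 8168 = (8088 + 6133) + 8168 = 14221 + 8168 = 22389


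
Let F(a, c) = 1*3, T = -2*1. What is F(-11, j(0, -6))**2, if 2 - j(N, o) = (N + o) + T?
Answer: 9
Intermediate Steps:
T = -2
j(N, o) = 4 - N - o (j(N, o) = 2 - ((N + o) - 2) = 2 - (-2 + N + o) = 2 + (2 - N - o) = 4 - N - o)
F(a, c) = 3
F(-11, j(0, -6))**2 = 3**2 = 9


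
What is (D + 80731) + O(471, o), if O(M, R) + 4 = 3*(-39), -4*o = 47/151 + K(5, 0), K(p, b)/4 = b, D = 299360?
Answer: 379970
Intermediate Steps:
K(p, b) = 4*b
o = -47/604 (o = -(47/151 + 4*0)/4 = -(47*(1/151) + 0)/4 = -(47/151 + 0)/4 = -1/4*47/151 = -47/604 ≈ -0.077815)
O(M, R) = -121 (O(M, R) = -4 + 3*(-39) = -4 - 117 = -121)
(D + 80731) + O(471, o) = (299360 + 80731) - 121 = 380091 - 121 = 379970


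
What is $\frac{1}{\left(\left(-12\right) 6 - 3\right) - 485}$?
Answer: $- \frac{1}{560} \approx -0.0017857$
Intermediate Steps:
$\frac{1}{\left(\left(-12\right) 6 - 3\right) - 485} = \frac{1}{\left(-72 - 3\right) - 485} = \frac{1}{-75 - 485} = \frac{1}{-560} = - \frac{1}{560}$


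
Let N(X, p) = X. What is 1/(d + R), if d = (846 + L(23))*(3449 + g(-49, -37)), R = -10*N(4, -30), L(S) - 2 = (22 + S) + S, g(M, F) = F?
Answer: 1/3125352 ≈ 3.1996e-7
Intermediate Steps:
L(S) = 24 + 2*S (L(S) = 2 + ((22 + S) + S) = 2 + (22 + 2*S) = 24 + 2*S)
R = -40 (R = -10*4 = -40)
d = 3125392 (d = (846 + (24 + 2*23))*(3449 - 37) = (846 + (24 + 46))*3412 = (846 + 70)*3412 = 916*3412 = 3125392)
1/(d + R) = 1/(3125392 - 40) = 1/3125352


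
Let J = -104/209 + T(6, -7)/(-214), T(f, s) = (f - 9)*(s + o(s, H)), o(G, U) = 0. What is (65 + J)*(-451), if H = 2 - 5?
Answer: -118102345/4066 ≈ -29046.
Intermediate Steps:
H = -3
T(f, s) = s*(-9 + f) (T(f, s) = (f - 9)*(s + 0) = (-9 + f)*s = s*(-9 + f))
J = -26645/44726 (J = -104/209 - 7*(-9 + 6)/(-214) = -104*1/209 - 7*(-3)*(-1/214) = -104/209 + 21*(-1/214) = -104/209 - 21/214 = -26645/44726 ≈ -0.59574)
(65 + J)*(-451) = (65 - 26645/44726)*(-451) = (2880545/44726)*(-451) = -118102345/4066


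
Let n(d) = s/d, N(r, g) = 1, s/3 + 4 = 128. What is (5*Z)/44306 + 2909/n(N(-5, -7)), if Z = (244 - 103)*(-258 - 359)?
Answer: -16464133/8240916 ≈ -1.9979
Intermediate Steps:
s = 372 (s = -12 + 3*128 = -12 + 384 = 372)
n(d) = 372/d
Z = -86997 (Z = 141*(-617) = -86997)
(5*Z)/44306 + 2909/n(N(-5, -7)) = (5*(-86997))/44306 + 2909/((372/1)) = -434985*1/44306 + 2909/((372*1)) = -434985/44306 + 2909/372 = -16464133/8240916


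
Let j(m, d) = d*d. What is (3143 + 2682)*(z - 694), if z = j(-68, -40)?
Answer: 5277450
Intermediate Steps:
j(m, d) = d²
z = 1600 (z = (-40)² = 1600)
(3143 + 2682)*(z - 694) = (3143 + 2682)*(1600 - 694) = 5825*906 = 5277450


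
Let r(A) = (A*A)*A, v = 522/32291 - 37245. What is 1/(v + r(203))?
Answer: 32291/268925325484 ≈ 1.2007e-7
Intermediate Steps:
v = -1202677773/32291 (v = 522*(1/32291) - 37245 = 522/32291 - 37245 = -1202677773/32291 ≈ -37245.)
r(A) = A**3 (r(A) = A**2*A = A**3)
1/(v + r(203)) = 1/(-1202677773/32291 + 203**3) = 1/(-1202677773/32291 + 8365427) = 1/(268925325484/32291) = 32291/268925325484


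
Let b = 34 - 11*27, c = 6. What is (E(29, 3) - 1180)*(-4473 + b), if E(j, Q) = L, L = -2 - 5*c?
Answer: 5740032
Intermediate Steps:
L = -32 (L = -2 - 5*6 = -2 - 30 = -32)
E(j, Q) = -32
b = -263 (b = 34 - 297 = -263)
(E(29, 3) - 1180)*(-4473 + b) = (-32 - 1180)*(-4473 - 263) = -1212*(-4736) = 5740032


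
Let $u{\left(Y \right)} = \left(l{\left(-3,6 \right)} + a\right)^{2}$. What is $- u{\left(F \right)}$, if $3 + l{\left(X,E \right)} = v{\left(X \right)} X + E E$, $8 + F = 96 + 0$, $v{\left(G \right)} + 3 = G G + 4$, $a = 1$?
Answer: $-16$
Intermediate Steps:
$v{\left(G \right)} = 1 + G^{2}$ ($v{\left(G \right)} = -3 + \left(G G + 4\right) = -3 + \left(G^{2} + 4\right) = -3 + \left(4 + G^{2}\right) = 1 + G^{2}$)
$F = 88$ ($F = -8 + \left(96 + 0\right) = -8 + 96 = 88$)
$l{\left(X,E \right)} = -3 + E^{2} + X \left(1 + X^{2}\right)$ ($l{\left(X,E \right)} = -3 + \left(\left(1 + X^{2}\right) X + E E\right) = -3 + \left(X \left(1 + X^{2}\right) + E^{2}\right) = -3 + \left(E^{2} + X \left(1 + X^{2}\right)\right) = -3 + E^{2} + X \left(1 + X^{2}\right)$)
$u{\left(Y \right)} = 16$ ($u{\left(Y \right)} = \left(\left(-3 - 3 + 6^{2} + \left(-3\right)^{3}\right) + 1\right)^{2} = \left(\left(-3 - 3 + 36 - 27\right) + 1\right)^{2} = \left(3 + 1\right)^{2} = 4^{2} = 16$)
$- u{\left(F \right)} = \left(-1\right) 16 = -16$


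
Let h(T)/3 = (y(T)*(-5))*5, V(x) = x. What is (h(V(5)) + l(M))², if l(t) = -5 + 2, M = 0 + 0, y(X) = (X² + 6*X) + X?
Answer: 20277009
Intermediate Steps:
y(X) = X² + 7*X
M = 0
h(T) = -75*T*(7 + T) (h(T) = 3*(((T*(7 + T))*(-5))*5) = 3*(-5*T*(7 + T)*5) = 3*(-25*T*(7 + T)) = -75*T*(7 + T))
l(t) = -3
(h(V(5)) + l(M))² = (-75*5*(7 + 5) - 3)² = (-75*5*12 - 3)² = (-4500 - 3)² = (-4503)² = 20277009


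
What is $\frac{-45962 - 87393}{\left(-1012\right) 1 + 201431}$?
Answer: $- \frac{133355}{200419} \approx -0.66538$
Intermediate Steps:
$\frac{-45962 - 87393}{\left(-1012\right) 1 + 201431} = - \frac{133355}{-1012 + 201431} = - \frac{133355}{200419}$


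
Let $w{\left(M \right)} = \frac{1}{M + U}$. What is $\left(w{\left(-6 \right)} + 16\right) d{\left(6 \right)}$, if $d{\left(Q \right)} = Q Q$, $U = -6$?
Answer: $573$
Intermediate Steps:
$d{\left(Q \right)} = Q^{2}$
$w{\left(M \right)} = \frac{1}{-6 + M}$ ($w{\left(M \right)} = \frac{1}{M - 6} = \frac{1}{-6 + M}$)
$\left(w{\left(-6 \right)} + 16\right) d{\left(6 \right)} = \left(\frac{1}{-6 - 6} + 16\right) 6^{2} = \left(\frac{1}{-12} + 16\right) 36 = \left(- \frac{1}{12} + 16\right) 36 = \frac{191}{12} \cdot 36 = 573$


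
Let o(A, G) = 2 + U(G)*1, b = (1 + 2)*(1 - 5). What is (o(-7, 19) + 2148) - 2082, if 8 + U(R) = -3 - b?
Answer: 69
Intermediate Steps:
b = -12 (b = 3*(-4) = -12)
U(R) = 1 (U(R) = -8 + (-3 - 1*(-12)) = -8 + (-3 + 12) = -8 + 9 = 1)
o(A, G) = 3 (o(A, G) = 2 + 1*1 = 2 + 1 = 3)
(o(-7, 19) + 2148) - 2082 = (3 + 2148) - 2082 = 2151 - 2082 = 69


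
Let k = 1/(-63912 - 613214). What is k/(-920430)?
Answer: 1/623247084180 ≈ 1.6045e-12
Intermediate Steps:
k = -1/677126 (k = 1/(-677126) = -1/677126 ≈ -1.4768e-6)
k/(-920430) = -1/677126/(-920430) = -1/677126*(-1/920430) = 1/623247084180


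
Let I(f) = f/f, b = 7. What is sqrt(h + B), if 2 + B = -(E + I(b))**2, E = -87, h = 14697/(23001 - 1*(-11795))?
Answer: 3*I*sqrt(248797306621)/17398 ≈ 86.009*I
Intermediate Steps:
h = 14697/34796 (h = 14697/(23001 + 11795) = 14697/34796 ≈ 0.42238)
I(f) = 1
B = -7398 (B = -2 - (-87 + 1)**2 = -2 - 1*(-86)**2 = -2 - 1*7396 = -2 - 7396 = -7398)
sqrt(h + B) = sqrt(14697/34796 - 7398) = sqrt(-257406111/34796) = 3*I*sqrt(248797306621)/17398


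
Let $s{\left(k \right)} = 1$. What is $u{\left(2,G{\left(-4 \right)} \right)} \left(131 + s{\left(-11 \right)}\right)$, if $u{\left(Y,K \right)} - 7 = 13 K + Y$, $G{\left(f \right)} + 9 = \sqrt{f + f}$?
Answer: $-14256 + 3432 i \sqrt{2} \approx -14256.0 + 4853.6 i$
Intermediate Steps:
$G{\left(f \right)} = -9 + \sqrt{2} \sqrt{f}$ ($G{\left(f \right)} = -9 + \sqrt{f + f} = -9 + \sqrt{2 f} = -9 + \sqrt{2} \sqrt{f}$)
$u{\left(Y,K \right)} = 7 + Y + 13 K$ ($u{\left(Y,K \right)} = 7 + \left(13 K + Y\right) = 7 + \left(Y + 13 K\right) = 7 + Y + 13 K$)
$u{\left(2,G{\left(-4 \right)} \right)} \left(131 + s{\left(-11 \right)}\right) = \left(7 + 2 + 13 \left(-9 + \sqrt{2} \sqrt{-4}\right)\right) \left(131 + 1\right) = \left(7 + 2 + 13 \left(-9 + \sqrt{2} \cdot 2 i\right)\right) 132 = \left(7 + 2 + 13 \left(-9 + 2 i \sqrt{2}\right)\right) 132 = \left(7 + 2 - \left(117 - 26 i \sqrt{2}\right)\right) 132 = \left(-108 + 26 i \sqrt{2}\right) 132 = -14256 + 3432 i \sqrt{2}$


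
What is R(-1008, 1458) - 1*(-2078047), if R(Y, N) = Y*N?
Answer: 608383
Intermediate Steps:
R(Y, N) = N*Y
R(-1008, 1458) - 1*(-2078047) = 1458*(-1008) - 1*(-2078047) = -1469664 + 2078047 = 608383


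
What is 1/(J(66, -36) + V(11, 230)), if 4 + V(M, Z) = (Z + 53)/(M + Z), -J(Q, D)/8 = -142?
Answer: 241/273095 ≈ 0.00088248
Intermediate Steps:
J(Q, D) = 1136 (J(Q, D) = -8*(-142) = 1136)
V(M, Z) = -4 + (53 + Z)/(M + Z) (V(M, Z) = -4 + (Z + 53)/(M + Z) = -4 + (53 + Z)/(M + Z))
1/(J(66, -36) + V(11, 230)) = 1/(1136 + (53 - 4*11 - 3*230)/(11 + 230)) = 1/(1136 + (53 - 44 - 690)/241) = 1/(1136 + (1/241)*(-681)) = 1/(1136 - 681/241) = 1/(273095/241) = 241/273095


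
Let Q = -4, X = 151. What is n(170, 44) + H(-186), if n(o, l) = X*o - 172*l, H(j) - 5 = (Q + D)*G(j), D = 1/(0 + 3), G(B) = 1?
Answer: 54310/3 ≈ 18103.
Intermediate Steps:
D = ⅓ (D = 1/3 = ⅓ ≈ 0.33333)
H(j) = 4/3 (H(j) = 5 + (-4 + ⅓)*1 = 5 - 11/3*1 = 5 - 11/3 = 4/3)
n(o, l) = -172*l + 151*o (n(o, l) = 151*o - 172*l = -172*l + 151*o)
n(170, 44) + H(-186) = (-172*44 + 151*170) + 4/3 = (-7568 + 25670) + 4/3 = 18102 + 4/3 = 54310/3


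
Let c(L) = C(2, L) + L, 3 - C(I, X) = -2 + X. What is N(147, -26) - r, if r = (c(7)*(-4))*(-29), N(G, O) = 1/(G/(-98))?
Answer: -1742/3 ≈ -580.67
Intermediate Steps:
C(I, X) = 5 - X (C(I, X) = 3 - (-2 + X) = 3 + (2 - X) = 5 - X)
c(L) = 5 (c(L) = (5 - L) + L = 5)
N(G, O) = -98/G (N(G, O) = 1/(G*(-1/98)) = 1/(-G/98) = -98/G)
r = 580 (r = (5*(-4))*(-29) = -20*(-29) = 580)
N(147, -26) - r = -98/147 - 1*580 = -98*1/147 - 580 = -⅔ - 580 = -1742/3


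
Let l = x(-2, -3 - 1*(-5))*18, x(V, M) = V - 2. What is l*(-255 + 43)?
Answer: 15264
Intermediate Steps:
x(V, M) = -2 + V
l = -72 (l = (-2 - 2)*18 = -4*18 = -72)
l*(-255 + 43) = -72*(-255 + 43) = -72*(-212) = 15264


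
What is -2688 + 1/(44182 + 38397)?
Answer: -221972351/82579 ≈ -2688.0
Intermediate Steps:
-2688 + 1/(44182 + 38397) = -2688 + 1/82579 = -221972351/82579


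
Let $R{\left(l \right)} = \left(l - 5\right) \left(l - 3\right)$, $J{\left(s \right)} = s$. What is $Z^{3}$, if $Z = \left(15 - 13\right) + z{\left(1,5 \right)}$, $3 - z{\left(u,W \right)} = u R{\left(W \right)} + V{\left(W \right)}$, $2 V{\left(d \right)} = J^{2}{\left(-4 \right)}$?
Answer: $-27$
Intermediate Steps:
$V{\left(d \right)} = 8$ ($V{\left(d \right)} = \frac{\left(-4\right)^{2}}{2} = \frac{1}{2} \cdot 16 = 8$)
$R{\left(l \right)} = \left(-5 + l\right) \left(-3 + l\right)$
$z{\left(u,W \right)} = -5 - u \left(15 + W^{2} - 8 W\right)$ ($z{\left(u,W \right)} = 3 - \left(u \left(15 + W^{2} - 8 W\right) + 8\right) = 3 - \left(8 + u \left(15 + W^{2} - 8 W\right)\right) = -5 - u \left(15 + W^{2} - 8 W\right)$)
$Z = -3$ ($Z = \left(15 - 13\right) - \left(5 + 1 \left(15 + 5^{2} - 40\right)\right) = 2 - \left(5 + 1 \left(15 + 25 - 40\right)\right) = 2 - \left(5 + 1 \cdot 0\right) = 2 + \left(-5 + 0\right) = 2 - 5 = -3$)
$Z^{3} = \left(-3\right)^{3} = -27$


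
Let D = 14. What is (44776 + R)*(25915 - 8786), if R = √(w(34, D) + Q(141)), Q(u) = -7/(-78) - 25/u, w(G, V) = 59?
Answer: 766968104 + 51387*√9774778/1222 ≈ 7.6710e+8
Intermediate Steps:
Q(u) = 7/78 - 25/u (Q(u) = -7*(-1/78) - 25/u = 7/78 - 25/u)
R = 3*√9774778/1222 (R = √(59 + (7/78 - 25/141)) = √(59 - 107/1222) = √(71991/1222) = 3*√9774778/1222 ≈ 7.6754)
(44776 + R)*(25915 - 8786) = (44776 + 3*√9774778/1222)*(25915 - 8786) = (44776 + 3*√9774778/1222)*17129 = 766968104 + 51387*√9774778/1222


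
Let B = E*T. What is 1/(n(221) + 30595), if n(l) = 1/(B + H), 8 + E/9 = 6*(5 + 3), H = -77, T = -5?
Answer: 1877/57426814 ≈ 3.2685e-5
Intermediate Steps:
E = 360 (E = -72 + 9*(6*(5 + 3)) = -72 + 9*(6*8) = -72 + 9*48 = -72 + 432 = 360)
B = -1800 (B = 360*(-5) = -1800)
n(l) = -1/1877 (n(l) = 1/(-1800 - 77) = 1/(-1877) = -1/1877)
1/(n(221) + 30595) = 1/(-1/1877 + 30595) = 1/(57426814/1877) = 1877/57426814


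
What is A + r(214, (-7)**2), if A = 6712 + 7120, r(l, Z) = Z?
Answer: 13881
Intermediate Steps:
A = 13832
A + r(214, (-7)**2) = 13832 + (-7)**2 = 13832 + 49 = 13881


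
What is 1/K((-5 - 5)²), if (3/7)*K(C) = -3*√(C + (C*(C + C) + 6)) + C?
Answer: -150/598339 - 27*√2234/1196678 ≈ -0.0013171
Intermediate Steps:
K(C) = -7*√(6 + C + 2*C²) + 7*C/3 (K(C) = 7*(-3*√(C + (C*(C + C) + 6)) + C)/3 = 7*(-3*√(C + (C*(2*C) + 6)) + C)/3 = 7*(-3*√(C + (2*C² + 6)) + C)/3 = 7*(-3*√(C + (6 + 2*C²)) + C)/3 = 7*(-3*√(6 + C + 2*C²) + C)/3 = 7*(C - 3*√(6 + C + 2*C²))/3 = -7*√(6 + C + 2*C²) + 7*C/3)
1/K((-5 - 5)²) = 1/(-7*√(6 + (-5 - 5)² + 2*((-5 - 5)²)²) + 7*(-5 - 5)²/3) = 1/(-7*√(6 + (-10)² + 2*((-10)²)²) + (7/3)*(-10)²) = 1/(-7*√(6 + 100 + 2*100²) + (7/3)*100) = 1/(-7*√(6 + 100 + 2*10000) + 700/3) = 1/(-7*√(6 + 100 + 20000) + 700/3) = 1/(-21*√2234 + 700/3) = 1/(700/3 - 21*√2234)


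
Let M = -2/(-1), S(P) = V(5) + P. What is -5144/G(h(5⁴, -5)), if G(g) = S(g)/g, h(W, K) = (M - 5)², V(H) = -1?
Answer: -5787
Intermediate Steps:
S(P) = -1 + P
M = 2 (M = -2*(-1) = 2)
h(W, K) = 9 (h(W, K) = (2 - 5)² = (-3)² = 9)
G(g) = (-1 + g)/g
-5144/G(h(5⁴, -5)) = -5144*9/(-1 + 9) = -5144/((⅑)*8) = -5144/8/9 = -5144*9/8 = -5787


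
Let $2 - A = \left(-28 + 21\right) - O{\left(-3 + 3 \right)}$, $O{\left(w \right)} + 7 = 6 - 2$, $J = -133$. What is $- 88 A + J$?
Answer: $-661$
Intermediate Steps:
$O{\left(w \right)} = -3$ ($O{\left(w \right)} = -7 + \left(6 - 2\right) = -7 + 4 = -3$)
$A = 6$ ($A = 2 - \left(\left(-28 + 21\right) - -3\right) = 2 - \left(-7 + 3\right) = 2 - -4 = 2 + 4 = 6$)
$- 88 A + J = \left(-88\right) 6 - 133 = -528 - 133 = -661$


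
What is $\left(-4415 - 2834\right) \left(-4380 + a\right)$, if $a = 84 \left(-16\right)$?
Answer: $41493276$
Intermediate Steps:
$a = -1344$
$\left(-4415 - 2834\right) \left(-4380 + a\right) = \left(-4415 - 2834\right) \left(-4380 - 1344\right) = \left(-7249\right) \left(-5724\right) = 41493276$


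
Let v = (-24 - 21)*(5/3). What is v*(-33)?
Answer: 2475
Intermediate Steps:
v = -75 (v = -225/3 = -45*5/3 = -75)
v*(-33) = -75*(-33) = 2475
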